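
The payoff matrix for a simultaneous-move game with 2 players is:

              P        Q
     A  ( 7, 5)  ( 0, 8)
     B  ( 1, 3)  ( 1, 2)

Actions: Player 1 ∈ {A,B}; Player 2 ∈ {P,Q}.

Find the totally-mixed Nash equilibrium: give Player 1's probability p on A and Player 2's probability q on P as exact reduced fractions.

p=1/4, q=1/7

P1 indiff ⇒ q·7+(1-q)·0 = q·1+(1-q)·1 ⇒ q(6) = (1-q)(1) ⇒ q = 1/7
P2 indiff ⇒ p·5+(1-p)·3 = p·8+(1-p)·2 ⇒ p(-3) = (1-p)(-1) ⇒ p = 1/4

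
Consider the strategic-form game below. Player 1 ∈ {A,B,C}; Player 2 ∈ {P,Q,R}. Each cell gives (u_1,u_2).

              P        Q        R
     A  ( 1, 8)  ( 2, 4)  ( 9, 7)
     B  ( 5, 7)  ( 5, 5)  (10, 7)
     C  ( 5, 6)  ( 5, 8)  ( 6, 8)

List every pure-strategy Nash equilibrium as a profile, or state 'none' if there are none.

Nash profiles: (B,P), (B,R), (C,Q)

(A,P): not NE [P1→C gives 5>1]
(A,Q): not NE [P1→C gives 5>2; P2→P gives 8>4]
(A,R): not NE [P1→B gives 10>9; P2→P gives 8>7]
(B,P): NE
(B,Q): not NE [P2→R gives 7>5]
(B,R): NE
(C,P): not NE [P2→R gives 8>6]
(C,Q): NE
(C,R): not NE [P1→B gives 10>6]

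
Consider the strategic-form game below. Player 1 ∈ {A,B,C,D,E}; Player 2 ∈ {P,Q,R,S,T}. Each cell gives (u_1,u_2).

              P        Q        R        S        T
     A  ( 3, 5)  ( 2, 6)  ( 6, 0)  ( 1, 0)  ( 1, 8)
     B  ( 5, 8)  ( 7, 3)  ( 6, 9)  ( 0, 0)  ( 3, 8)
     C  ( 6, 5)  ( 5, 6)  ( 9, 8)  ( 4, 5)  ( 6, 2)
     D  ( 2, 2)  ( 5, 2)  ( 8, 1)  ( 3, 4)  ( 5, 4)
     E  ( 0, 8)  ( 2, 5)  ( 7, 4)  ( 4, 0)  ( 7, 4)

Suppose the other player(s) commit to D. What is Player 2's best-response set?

argmax u_2 = {S,T}

u_2(P vs D) = 2
u_2(Q vs D) = 2
u_2(R vs D) = 1
u_2(S vs D) = 4
u_2(T vs D) = 4
max payoff 4 at {S,T}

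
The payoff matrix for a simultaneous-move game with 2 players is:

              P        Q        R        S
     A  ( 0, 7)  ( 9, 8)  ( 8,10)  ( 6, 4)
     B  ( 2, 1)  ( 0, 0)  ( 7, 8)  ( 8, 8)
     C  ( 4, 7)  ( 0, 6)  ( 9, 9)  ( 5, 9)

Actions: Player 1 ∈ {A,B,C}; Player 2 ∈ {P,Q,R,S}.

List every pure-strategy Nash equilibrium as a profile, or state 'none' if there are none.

(A,P): not NE [P1→C gives 4>0; P2→R gives 10>7]
(A,Q): not NE [P2→R gives 10>8]
(A,R): not NE [P1→C gives 9>8]
(A,S): not NE [P1→B gives 8>6; P2→R gives 10>4]
(B,P): not NE [P1→C gives 4>2; P2→S gives 8>1]
(B,Q): not NE [P1→A gives 9>0; P2→S gives 8>0]
(B,R): not NE [P1→C gives 9>7]
(B,S): NE
(C,P): not NE [P2→S gives 9>7]
(C,Q): not NE [P1→A gives 9>0; P2→S gives 9>6]
(C,R): NE
(C,S): not NE [P1→B gives 8>5]

Nash profiles: (B,S), (C,R)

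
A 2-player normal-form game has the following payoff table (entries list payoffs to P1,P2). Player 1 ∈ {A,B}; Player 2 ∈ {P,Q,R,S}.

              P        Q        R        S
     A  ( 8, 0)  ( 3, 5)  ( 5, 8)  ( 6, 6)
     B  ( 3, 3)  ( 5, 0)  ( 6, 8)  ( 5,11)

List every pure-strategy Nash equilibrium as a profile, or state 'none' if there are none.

Equilibria: none

(A,P): not NE [P2→R gives 8>0]
(A,Q): not NE [P1→B gives 5>3; P2→R gives 8>5]
(A,R): not NE [P1→B gives 6>5]
(A,S): not NE [P2→R gives 8>6]
(B,P): not NE [P1→A gives 8>3; P2→S gives 11>3]
(B,Q): not NE [P2→S gives 11>0]
(B,R): not NE [P2→S gives 11>8]
(B,S): not NE [P1→A gives 6>5]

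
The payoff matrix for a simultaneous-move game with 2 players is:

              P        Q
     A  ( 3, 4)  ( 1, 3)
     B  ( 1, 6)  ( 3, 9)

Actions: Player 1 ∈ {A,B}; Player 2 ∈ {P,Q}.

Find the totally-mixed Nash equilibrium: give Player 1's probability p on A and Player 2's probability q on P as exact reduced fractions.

(p,q) = (3/4, 1/2)

P1 indiff ⇒ q·3+(1-q)·1 = q·1+(1-q)·3 ⇒ q(2) = (1-q)(2) ⇒ q = 1/2
P2 indiff ⇒ p·4+(1-p)·6 = p·3+(1-p)·9 ⇒ p(1) = (1-p)(3) ⇒ p = 3/4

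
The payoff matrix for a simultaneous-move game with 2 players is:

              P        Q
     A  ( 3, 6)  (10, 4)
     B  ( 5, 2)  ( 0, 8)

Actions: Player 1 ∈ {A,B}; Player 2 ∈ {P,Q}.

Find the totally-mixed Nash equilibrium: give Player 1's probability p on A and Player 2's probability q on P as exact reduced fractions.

P1 mixes 3/4 on A; P2 mixes 5/6 on P

P1 indiff ⇒ q·3+(1-q)·10 = q·5+(1-q)·0 ⇒ q(-2) = (1-q)(-10) ⇒ q = 5/6
P2 indiff ⇒ p·6+(1-p)·2 = p·4+(1-p)·8 ⇒ p(2) = (1-p)(6) ⇒ p = 3/4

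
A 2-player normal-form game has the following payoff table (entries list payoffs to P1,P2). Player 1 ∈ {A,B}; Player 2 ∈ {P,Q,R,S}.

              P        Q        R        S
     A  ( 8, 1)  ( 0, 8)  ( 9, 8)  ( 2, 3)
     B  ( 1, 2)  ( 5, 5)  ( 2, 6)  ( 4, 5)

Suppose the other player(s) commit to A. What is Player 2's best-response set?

P2 best: {Q,R}

u_2(P vs A) = 1
u_2(Q vs A) = 8
u_2(R vs A) = 8
u_2(S vs A) = 3
max payoff 8 at {Q,R}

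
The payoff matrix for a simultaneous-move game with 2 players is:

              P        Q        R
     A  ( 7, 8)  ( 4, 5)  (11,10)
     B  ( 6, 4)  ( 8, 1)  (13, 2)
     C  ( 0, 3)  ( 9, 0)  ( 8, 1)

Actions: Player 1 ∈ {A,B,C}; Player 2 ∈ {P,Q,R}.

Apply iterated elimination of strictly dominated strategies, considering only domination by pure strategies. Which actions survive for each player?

P2 drop Q (P beats it: A:8>5 B:4>1 C:3>0)
P1 drop C (A beats it: P:7>0 R:11>8)
P1→{A,B} P2→{P,R}

Remaining: P1:{A,B} P2:{P,R}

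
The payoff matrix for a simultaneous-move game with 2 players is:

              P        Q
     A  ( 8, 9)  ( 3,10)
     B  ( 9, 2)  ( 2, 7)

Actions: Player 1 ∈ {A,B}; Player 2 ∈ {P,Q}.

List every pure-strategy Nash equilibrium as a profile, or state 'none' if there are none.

NE set: (A,Q)

(A,P): not NE [P1→B gives 9>8; P2→Q gives 10>9]
(A,Q): NE
(B,P): not NE [P2→Q gives 7>2]
(B,Q): not NE [P1→A gives 3>2]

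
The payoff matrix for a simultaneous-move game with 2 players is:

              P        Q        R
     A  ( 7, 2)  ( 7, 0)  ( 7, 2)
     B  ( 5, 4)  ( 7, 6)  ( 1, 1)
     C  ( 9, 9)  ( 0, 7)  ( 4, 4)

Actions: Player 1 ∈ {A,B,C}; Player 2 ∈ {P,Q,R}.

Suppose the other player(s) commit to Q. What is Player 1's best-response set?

BR_1 = {A,B}

u_1(A vs Q) = 7
u_1(B vs Q) = 7
u_1(C vs Q) = 0
max payoff 7 at {A,B}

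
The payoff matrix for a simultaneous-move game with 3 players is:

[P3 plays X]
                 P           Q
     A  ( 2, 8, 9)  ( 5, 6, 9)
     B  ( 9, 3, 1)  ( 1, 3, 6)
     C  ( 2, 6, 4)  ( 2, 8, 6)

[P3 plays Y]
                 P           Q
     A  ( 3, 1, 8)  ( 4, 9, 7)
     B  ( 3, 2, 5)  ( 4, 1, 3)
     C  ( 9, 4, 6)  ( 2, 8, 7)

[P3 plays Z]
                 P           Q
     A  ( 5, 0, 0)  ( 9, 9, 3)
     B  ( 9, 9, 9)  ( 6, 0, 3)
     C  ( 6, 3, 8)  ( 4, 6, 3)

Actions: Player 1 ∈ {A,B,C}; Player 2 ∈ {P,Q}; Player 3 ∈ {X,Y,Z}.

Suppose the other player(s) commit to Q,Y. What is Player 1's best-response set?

P1 best: {A,B}

u_1(A vs Q,Y) = 4
u_1(B vs Q,Y) = 4
u_1(C vs Q,Y) = 2
max payoff 4 at {A,B}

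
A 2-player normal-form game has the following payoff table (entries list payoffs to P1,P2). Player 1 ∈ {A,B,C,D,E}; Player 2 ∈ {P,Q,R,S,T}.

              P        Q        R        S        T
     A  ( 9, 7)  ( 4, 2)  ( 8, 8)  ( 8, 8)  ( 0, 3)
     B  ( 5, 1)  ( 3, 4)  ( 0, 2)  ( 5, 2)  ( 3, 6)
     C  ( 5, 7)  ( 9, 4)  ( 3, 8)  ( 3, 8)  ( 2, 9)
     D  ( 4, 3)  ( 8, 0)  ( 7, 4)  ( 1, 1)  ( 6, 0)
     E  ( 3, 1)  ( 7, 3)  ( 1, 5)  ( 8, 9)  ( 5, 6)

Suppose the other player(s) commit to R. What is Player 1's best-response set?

BR_1 = {A}

u_1(A vs R) = 8
u_1(B vs R) = 0
u_1(C vs R) = 3
u_1(D vs R) = 7
u_1(E vs R) = 1
max payoff 8 at {A}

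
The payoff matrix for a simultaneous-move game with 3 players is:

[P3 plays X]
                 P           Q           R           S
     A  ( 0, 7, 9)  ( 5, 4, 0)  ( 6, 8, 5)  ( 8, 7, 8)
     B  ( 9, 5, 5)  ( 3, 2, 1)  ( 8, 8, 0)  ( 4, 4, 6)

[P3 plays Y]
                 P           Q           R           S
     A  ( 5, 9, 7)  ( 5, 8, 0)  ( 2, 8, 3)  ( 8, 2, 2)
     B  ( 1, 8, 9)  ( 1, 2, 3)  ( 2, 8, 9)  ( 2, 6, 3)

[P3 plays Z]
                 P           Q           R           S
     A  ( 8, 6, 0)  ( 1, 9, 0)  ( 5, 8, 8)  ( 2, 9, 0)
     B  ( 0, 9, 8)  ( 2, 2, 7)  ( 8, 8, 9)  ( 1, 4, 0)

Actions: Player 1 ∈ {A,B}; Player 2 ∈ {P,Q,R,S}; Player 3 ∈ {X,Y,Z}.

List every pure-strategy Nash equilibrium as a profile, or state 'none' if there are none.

(A,P,X): not NE [P1→B gives 9>0; P2→R gives 8>7]
(A,P,Y): not NE [P3→X gives 9>7]
(A,P,Z): not NE [P2→S gives 9>6; P3→X gives 9>0]
(A,Q,X): not NE [P2→R gives 8>4]
(A,Q,Y): not NE [P2→P gives 9>8]
(A,Q,Z): not NE [P1→B gives 2>1]
(A,R,X): not NE [P1→B gives 8>6; P3→Z gives 8>5]
(A,R,Y): not NE [P2→P gives 9>8; P3→Z gives 8>3]
(A,R,Z): not NE [P1→B gives 8>5; P2→S gives 9>8]
(A,S,X): not NE [P2→R gives 8>7]
(A,S,Y): not NE [P2→P gives 9>2; P3→X gives 8>2]
(A,S,Z): not NE [P3→X gives 8>0]
(B,P,X): not NE [P2→R gives 8>5; P3→Y gives 9>5]
(B,P,Y): not NE [P1→A gives 5>1]
(B,P,Z): not NE [P1→A gives 8>0; P3→Y gives 9>8]
(B,Q,X): not NE [P1→A gives 5>3; P2→R gives 8>2; P3→Z gives 7>1]
(B,Q,Y): not NE [P1→A gives 5>1; P2→R gives 8>2; P3→Z gives 7>3]
(B,Q,Z): not NE [P2→P gives 9>2]
(B,R,X): not NE [P3→Z gives 9>0]
(B,R,Y): NE
(B,R,Z): not NE [P2→P gives 9>8]
(B,S,X): not NE [P1→A gives 8>4; P2→R gives 8>4]
(B,S,Y): not NE [P1→A gives 8>2; P2→R gives 8>6; P3→X gives 6>3]
(B,S,Z): not NE [P1→A gives 2>1; P2→P gives 9>4; P3→X gives 6>0]

NE set: (B,R,Y)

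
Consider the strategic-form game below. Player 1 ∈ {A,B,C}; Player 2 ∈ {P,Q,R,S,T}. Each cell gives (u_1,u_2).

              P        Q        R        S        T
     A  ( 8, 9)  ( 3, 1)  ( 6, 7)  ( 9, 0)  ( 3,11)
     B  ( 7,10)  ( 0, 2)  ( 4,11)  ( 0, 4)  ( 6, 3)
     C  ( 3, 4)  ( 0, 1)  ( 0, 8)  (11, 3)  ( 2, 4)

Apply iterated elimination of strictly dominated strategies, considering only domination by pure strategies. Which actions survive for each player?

Survivors P1:{A,B} P2:{P,R,T}

P2 drop Q (P beats it: A:9>1 B:10>2 C:4>1)
P2 drop S (P beats it: A:9>0 B:10>4 C:4>3)
P1 drop C (A beats it: P:8>3 R:6>0 T:3>2)
P1→{A,B} P2→{P,R,T}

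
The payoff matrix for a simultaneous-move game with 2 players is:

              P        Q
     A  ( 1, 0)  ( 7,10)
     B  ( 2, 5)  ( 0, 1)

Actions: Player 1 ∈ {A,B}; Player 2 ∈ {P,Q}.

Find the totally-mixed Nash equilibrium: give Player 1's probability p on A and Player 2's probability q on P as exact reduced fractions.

p=2/7, q=7/8

P1 indiff ⇒ q·1+(1-q)·7 = q·2+(1-q)·0 ⇒ q(-1) = (1-q)(-7) ⇒ q = 7/8
P2 indiff ⇒ p·0+(1-p)·5 = p·10+(1-p)·1 ⇒ p(-10) = (1-p)(-4) ⇒ p = 2/7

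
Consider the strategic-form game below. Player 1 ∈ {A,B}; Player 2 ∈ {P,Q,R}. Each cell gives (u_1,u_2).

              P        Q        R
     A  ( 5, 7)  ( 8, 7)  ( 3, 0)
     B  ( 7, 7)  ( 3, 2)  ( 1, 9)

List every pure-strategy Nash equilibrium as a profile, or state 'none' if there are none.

(A,P): not NE [P1→B gives 7>5]
(A,Q): NE
(A,R): not NE [P2→Q gives 7>0]
(B,P): not NE [P2→R gives 9>7]
(B,Q): not NE [P1→A gives 8>3; P2→R gives 9>2]
(B,R): not NE [P1→A gives 3>1]

NE set: (A,Q)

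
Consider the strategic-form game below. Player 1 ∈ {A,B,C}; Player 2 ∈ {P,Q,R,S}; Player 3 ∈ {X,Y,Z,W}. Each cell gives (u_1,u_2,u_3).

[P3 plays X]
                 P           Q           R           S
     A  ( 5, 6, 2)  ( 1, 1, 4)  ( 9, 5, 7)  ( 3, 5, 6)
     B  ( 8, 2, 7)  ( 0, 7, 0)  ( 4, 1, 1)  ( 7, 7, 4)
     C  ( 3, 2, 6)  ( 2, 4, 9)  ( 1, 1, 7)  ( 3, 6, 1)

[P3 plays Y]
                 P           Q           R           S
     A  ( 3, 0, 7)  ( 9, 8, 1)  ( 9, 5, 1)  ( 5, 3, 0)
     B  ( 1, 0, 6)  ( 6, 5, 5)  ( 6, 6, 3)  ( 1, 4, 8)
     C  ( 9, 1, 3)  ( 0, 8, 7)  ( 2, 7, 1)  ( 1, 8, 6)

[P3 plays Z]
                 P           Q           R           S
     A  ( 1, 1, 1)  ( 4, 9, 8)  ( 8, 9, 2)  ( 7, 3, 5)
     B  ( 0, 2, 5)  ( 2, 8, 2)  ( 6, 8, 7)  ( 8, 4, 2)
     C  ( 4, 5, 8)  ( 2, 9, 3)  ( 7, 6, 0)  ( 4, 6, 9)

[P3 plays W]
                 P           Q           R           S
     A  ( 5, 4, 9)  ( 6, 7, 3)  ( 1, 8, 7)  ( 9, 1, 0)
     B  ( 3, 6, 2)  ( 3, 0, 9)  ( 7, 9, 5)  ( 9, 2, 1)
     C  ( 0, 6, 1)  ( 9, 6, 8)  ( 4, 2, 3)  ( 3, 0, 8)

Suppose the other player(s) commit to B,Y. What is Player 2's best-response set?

u_2(P vs B,Y) = 0
u_2(Q vs B,Y) = 5
u_2(R vs B,Y) = 6
u_2(S vs B,Y) = 4
max payoff 6 at {R}

argmax u_2 = {R}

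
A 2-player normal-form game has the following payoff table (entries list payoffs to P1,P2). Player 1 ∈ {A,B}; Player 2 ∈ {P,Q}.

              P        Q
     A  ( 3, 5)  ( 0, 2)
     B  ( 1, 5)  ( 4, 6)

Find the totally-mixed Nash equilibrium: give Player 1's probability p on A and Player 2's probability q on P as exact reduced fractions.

P1 mixes 1/4 on A; P2 mixes 2/3 on P

P1 indiff ⇒ q·3+(1-q)·0 = q·1+(1-q)·4 ⇒ q(2) = (1-q)(4) ⇒ q = 2/3
P2 indiff ⇒ p·5+(1-p)·5 = p·2+(1-p)·6 ⇒ p(3) = (1-p)(1) ⇒ p = 1/4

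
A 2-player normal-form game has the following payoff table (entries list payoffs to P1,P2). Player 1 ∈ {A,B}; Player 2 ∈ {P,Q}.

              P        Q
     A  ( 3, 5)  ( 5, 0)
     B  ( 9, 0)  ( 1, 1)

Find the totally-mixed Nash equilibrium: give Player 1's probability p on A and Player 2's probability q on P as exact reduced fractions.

P1 mixes 1/6 on A; P2 mixes 2/5 on P

P1 indiff ⇒ q·3+(1-q)·5 = q·9+(1-q)·1 ⇒ q(-6) = (1-q)(-4) ⇒ q = 2/5
P2 indiff ⇒ p·5+(1-p)·0 = p·0+(1-p)·1 ⇒ p(5) = (1-p)(1) ⇒ p = 1/6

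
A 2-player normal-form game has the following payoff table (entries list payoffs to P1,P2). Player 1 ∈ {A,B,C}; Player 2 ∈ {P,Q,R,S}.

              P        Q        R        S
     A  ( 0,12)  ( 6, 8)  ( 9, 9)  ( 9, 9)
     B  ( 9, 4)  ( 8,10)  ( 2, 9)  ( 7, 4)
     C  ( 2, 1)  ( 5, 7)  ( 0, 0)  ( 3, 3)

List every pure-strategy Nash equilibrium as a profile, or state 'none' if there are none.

NE set: (B,Q)

(A,P): not NE [P1→B gives 9>0]
(A,Q): not NE [P1→B gives 8>6; P2→P gives 12>8]
(A,R): not NE [P2→P gives 12>9]
(A,S): not NE [P2→P gives 12>9]
(B,P): not NE [P2→Q gives 10>4]
(B,Q): NE
(B,R): not NE [P1→A gives 9>2; P2→Q gives 10>9]
(B,S): not NE [P1→A gives 9>7; P2→Q gives 10>4]
(C,P): not NE [P1→B gives 9>2; P2→Q gives 7>1]
(C,Q): not NE [P1→B gives 8>5]
(C,R): not NE [P1→A gives 9>0; P2→Q gives 7>0]
(C,S): not NE [P1→A gives 9>3; P2→Q gives 7>3]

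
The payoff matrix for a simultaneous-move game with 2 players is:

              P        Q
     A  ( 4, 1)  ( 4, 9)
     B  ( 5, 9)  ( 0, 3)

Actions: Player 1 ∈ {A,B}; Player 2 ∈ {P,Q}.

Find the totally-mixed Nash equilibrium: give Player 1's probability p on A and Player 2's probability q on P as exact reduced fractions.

P1 indiff ⇒ q·4+(1-q)·4 = q·5+(1-q)·0 ⇒ q(-1) = (1-q)(-4) ⇒ q = 4/5
P2 indiff ⇒ p·1+(1-p)·9 = p·9+(1-p)·3 ⇒ p(-8) = (1-p)(-6) ⇒ p = 3/7

p=3/7, q=4/5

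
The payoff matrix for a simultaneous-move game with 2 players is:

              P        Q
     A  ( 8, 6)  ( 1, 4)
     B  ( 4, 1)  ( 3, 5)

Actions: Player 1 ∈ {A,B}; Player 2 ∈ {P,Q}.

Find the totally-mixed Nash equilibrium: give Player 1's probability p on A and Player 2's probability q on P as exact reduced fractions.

P1 indiff ⇒ q·8+(1-q)·1 = q·4+(1-q)·3 ⇒ q(4) = (1-q)(2) ⇒ q = 1/3
P2 indiff ⇒ p·6+(1-p)·1 = p·4+(1-p)·5 ⇒ p(2) = (1-p)(4) ⇒ p = 2/3

P1 mixes 2/3 on A; P2 mixes 1/3 on P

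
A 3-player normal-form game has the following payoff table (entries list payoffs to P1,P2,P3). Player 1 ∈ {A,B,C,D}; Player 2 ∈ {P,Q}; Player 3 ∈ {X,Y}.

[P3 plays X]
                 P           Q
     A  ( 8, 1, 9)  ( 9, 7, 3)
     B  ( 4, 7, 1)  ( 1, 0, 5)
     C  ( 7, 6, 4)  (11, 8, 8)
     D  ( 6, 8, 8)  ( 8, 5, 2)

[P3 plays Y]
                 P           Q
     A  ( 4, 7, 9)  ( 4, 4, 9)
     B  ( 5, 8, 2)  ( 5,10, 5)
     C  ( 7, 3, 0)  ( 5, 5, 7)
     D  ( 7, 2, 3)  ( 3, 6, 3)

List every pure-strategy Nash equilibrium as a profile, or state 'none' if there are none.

(A,P,X): not NE [P2→Q gives 7>1]
(A,P,Y): not NE [P1→D gives 7>4]
(A,Q,X): not NE [P1→C gives 11>9; P3→Y gives 9>3]
(A,Q,Y): not NE [P1→C gives 5>4; P2→P gives 7>4]
(B,P,X): not NE [P1→A gives 8>4; P3→Y gives 2>1]
(B,P,Y): not NE [P1→D gives 7>5; P2→Q gives 10>8]
(B,Q,X): not NE [P1→C gives 11>1; P2→P gives 7>0]
(B,Q,Y): NE
(C,P,X): not NE [P1→A gives 8>7; P2→Q gives 8>6]
(C,P,Y): not NE [P2→Q gives 5>3; P3→X gives 4>0]
(C,Q,X): NE
(C,Q,Y): not NE [P3→X gives 8>7]
(D,P,X): not NE [P1→A gives 8>6]
(D,P,Y): not NE [P2→Q gives 6>2; P3→X gives 8>3]
(D,Q,X): not NE [P1→C gives 11>8; P2→P gives 8>5; P3→Y gives 3>2]
(D,Q,Y): not NE [P1→C gives 5>3]

NE set: (B,Q,Y), (C,Q,X)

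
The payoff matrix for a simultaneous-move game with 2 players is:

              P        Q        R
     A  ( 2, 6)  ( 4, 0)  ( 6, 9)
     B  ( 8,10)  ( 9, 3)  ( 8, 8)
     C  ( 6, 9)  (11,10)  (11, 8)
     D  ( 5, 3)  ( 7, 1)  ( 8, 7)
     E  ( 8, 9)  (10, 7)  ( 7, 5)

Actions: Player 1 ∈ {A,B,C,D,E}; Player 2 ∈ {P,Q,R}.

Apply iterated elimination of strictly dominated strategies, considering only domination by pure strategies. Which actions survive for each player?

IESDS → P1:{B,C,E} P2:{P,Q}

P1 drop A (B beats it: P:8>2 Q:9>4 R:8>6)
P1 drop D (C beats it: P:6>5 Q:11>7 R:11>8)
P2 drop R (P beats it: B:10>8 C:9>8 E:9>5)
P1→{B,C,E} P2→{P,Q}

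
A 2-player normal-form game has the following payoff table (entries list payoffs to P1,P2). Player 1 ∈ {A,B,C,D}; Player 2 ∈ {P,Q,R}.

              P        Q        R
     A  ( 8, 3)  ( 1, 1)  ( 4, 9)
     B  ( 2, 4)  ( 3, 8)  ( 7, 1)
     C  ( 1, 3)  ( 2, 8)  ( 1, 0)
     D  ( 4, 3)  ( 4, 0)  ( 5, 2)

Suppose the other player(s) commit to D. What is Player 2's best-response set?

u_2(P vs D) = 3
u_2(Q vs D) = 0
u_2(R vs D) = 2
max payoff 3 at {P}

BR_2 = {P}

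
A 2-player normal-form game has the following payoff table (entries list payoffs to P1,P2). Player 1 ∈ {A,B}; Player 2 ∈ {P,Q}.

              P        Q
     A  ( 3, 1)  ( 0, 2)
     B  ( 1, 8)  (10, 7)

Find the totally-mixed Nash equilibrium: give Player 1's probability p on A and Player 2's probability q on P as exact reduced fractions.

P1 indiff ⇒ q·3+(1-q)·0 = q·1+(1-q)·10 ⇒ q(2) = (1-q)(10) ⇒ q = 5/6
P2 indiff ⇒ p·1+(1-p)·8 = p·2+(1-p)·7 ⇒ p(-1) = (1-p)(-1) ⇒ p = 1/2

p=1/2, q=5/6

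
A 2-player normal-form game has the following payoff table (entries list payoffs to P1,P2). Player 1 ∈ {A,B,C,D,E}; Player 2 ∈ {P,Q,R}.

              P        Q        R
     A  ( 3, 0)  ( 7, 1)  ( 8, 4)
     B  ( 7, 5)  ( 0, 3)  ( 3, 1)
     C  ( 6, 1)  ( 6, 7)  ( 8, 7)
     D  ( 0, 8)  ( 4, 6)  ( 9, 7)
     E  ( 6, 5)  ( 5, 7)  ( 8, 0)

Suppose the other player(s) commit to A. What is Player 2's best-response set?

argmax u_2 = {R}

u_2(P vs A) = 0
u_2(Q vs A) = 1
u_2(R vs A) = 4
max payoff 4 at {R}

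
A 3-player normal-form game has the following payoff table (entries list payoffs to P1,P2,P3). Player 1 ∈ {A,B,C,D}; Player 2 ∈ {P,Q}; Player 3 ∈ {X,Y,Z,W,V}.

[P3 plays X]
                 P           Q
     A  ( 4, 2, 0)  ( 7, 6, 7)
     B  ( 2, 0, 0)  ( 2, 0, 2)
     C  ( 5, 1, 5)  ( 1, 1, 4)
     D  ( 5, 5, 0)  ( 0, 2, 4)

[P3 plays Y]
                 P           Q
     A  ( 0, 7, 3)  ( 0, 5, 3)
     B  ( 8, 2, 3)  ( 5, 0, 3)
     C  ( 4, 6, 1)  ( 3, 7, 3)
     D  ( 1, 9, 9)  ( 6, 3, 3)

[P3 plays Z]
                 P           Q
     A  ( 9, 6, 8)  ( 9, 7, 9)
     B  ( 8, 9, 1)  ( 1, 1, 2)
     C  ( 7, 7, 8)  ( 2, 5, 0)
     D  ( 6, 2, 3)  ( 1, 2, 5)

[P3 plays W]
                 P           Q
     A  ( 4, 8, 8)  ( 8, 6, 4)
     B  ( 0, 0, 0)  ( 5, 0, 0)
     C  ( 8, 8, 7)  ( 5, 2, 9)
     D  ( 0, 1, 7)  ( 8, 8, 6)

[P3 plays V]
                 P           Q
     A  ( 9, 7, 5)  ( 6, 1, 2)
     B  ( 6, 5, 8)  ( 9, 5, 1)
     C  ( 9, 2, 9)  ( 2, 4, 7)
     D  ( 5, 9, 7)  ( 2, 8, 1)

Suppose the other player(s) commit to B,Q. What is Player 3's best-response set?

argmax u_3 = {Y}

u_3(X vs B,Q) = 2
u_3(Y vs B,Q) = 3
u_3(Z vs B,Q) = 2
u_3(W vs B,Q) = 0
u_3(V vs B,Q) = 1
max payoff 3 at {Y}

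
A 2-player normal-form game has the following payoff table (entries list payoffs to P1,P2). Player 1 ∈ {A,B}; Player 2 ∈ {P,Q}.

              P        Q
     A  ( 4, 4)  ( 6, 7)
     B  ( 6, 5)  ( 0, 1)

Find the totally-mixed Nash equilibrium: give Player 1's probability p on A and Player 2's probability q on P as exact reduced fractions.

P1 indiff ⇒ q·4+(1-q)·6 = q·6+(1-q)·0 ⇒ q(-2) = (1-q)(-6) ⇒ q = 3/4
P2 indiff ⇒ p·4+(1-p)·5 = p·7+(1-p)·1 ⇒ p(-3) = (1-p)(-4) ⇒ p = 4/7

p=4/7, q=3/4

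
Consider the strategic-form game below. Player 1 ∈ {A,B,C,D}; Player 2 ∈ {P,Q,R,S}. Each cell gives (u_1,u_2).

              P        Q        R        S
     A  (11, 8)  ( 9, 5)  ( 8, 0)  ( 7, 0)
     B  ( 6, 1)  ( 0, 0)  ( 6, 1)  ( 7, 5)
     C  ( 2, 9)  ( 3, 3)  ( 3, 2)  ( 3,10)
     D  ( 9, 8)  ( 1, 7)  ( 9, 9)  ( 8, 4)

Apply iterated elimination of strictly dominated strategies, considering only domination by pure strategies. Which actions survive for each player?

P1 drop B (D beats it: P:9>6 Q:1>0 R:9>6 S:8>7)
P1 drop C (A beats it: P:11>2 Q:9>3 R:8>3 S:7>3)
P2 drop Q (P beats it: A:8>5 D:8>7)
P2 drop S (P beats it: A:8>0 D:8>4)
P1→{A,D} P2→{P,R}

Survivors P1:{A,D} P2:{P,R}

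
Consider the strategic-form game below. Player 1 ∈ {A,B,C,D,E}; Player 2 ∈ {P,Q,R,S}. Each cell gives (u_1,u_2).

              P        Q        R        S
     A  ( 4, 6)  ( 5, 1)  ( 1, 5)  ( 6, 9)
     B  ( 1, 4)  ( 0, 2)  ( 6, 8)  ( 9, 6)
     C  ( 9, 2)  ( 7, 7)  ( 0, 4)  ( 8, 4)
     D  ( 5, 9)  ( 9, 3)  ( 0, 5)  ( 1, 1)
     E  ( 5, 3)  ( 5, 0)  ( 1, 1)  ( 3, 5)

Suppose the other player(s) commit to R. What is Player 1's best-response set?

u_1(A vs R) = 1
u_1(B vs R) = 6
u_1(C vs R) = 0
u_1(D vs R) = 0
u_1(E vs R) = 1
max payoff 6 at {B}

argmax u_1 = {B}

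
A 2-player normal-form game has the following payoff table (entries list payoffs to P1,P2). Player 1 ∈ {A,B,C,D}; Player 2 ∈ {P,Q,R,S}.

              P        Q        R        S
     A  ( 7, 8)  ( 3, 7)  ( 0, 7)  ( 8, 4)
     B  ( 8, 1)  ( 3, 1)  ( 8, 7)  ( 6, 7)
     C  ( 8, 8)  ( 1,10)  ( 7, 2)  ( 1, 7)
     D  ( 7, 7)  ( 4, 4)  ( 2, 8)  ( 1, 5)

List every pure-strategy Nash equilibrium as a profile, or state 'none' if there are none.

(A,P): not NE [P1→C gives 8>7]
(A,Q): not NE [P1→D gives 4>3; P2→P gives 8>7]
(A,R): not NE [P1→B gives 8>0; P2→P gives 8>7]
(A,S): not NE [P2→P gives 8>4]
(B,P): not NE [P2→S gives 7>1]
(B,Q): not NE [P1→D gives 4>3; P2→S gives 7>1]
(B,R): NE
(B,S): not NE [P1→A gives 8>6]
(C,P): not NE [P2→Q gives 10>8]
(C,Q): not NE [P1→D gives 4>1]
(C,R): not NE [P1→B gives 8>7; P2→Q gives 10>2]
(C,S): not NE [P1→A gives 8>1; P2→Q gives 10>7]
(D,P): not NE [P1→C gives 8>7; P2→R gives 8>7]
(D,Q): not NE [P2→R gives 8>4]
(D,R): not NE [P1→B gives 8>2]
(D,S): not NE [P1→A gives 8>1; P2→R gives 8>5]

Nash profiles: (B,R)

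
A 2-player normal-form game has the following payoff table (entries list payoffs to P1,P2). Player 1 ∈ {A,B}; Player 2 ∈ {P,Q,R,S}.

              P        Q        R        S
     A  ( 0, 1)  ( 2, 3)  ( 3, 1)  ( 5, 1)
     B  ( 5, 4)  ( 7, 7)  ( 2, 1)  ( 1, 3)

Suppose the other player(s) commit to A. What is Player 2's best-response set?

BR_2 = {Q}

u_2(P vs A) = 1
u_2(Q vs A) = 3
u_2(R vs A) = 1
u_2(S vs A) = 1
max payoff 3 at {Q}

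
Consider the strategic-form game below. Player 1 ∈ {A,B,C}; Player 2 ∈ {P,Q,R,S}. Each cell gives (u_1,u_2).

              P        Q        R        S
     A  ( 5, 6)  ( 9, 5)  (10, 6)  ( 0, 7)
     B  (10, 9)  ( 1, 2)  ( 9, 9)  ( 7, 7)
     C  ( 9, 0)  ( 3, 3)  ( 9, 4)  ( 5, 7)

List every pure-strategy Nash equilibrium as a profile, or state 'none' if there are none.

(A,P): not NE [P1→B gives 10>5; P2→S gives 7>6]
(A,Q): not NE [P2→S gives 7>5]
(A,R): not NE [P2→S gives 7>6]
(A,S): not NE [P1→B gives 7>0]
(B,P): NE
(B,Q): not NE [P1→A gives 9>1; P2→R gives 9>2]
(B,R): not NE [P1→A gives 10>9]
(B,S): not NE [P2→R gives 9>7]
(C,P): not NE [P1→B gives 10>9; P2→S gives 7>0]
(C,Q): not NE [P1→A gives 9>3; P2→S gives 7>3]
(C,R): not NE [P1→A gives 10>9; P2→S gives 7>4]
(C,S): not NE [P1→B gives 7>5]

Nash profiles: (B,P)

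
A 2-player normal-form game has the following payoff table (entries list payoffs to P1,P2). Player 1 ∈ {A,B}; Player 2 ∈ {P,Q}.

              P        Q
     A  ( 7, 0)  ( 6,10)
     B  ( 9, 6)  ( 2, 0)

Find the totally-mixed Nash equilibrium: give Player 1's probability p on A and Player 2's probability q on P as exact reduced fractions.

P1 indiff ⇒ q·7+(1-q)·6 = q·9+(1-q)·2 ⇒ q(-2) = (1-q)(-4) ⇒ q = 2/3
P2 indiff ⇒ p·0+(1-p)·6 = p·10+(1-p)·0 ⇒ p(-10) = (1-p)(-6) ⇒ p = 3/8

(p,q) = (3/8, 2/3)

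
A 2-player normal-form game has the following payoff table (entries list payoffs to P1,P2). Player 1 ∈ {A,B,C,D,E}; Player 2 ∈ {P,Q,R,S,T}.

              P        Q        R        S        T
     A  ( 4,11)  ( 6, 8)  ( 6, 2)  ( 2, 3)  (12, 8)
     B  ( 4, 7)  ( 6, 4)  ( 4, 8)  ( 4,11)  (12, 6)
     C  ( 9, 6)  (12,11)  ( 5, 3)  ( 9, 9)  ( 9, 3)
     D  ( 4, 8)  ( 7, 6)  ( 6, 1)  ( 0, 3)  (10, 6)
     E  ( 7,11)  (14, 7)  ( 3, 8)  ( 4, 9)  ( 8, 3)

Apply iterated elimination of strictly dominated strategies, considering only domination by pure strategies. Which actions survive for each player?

P2 drop R (S beats it: A:3>2 B:11>8 C:9>3 D:3>1 E:9>8)
P2 drop T (P beats it: A:11>8 B:7>6 C:6>3 D:8>6 E:11>3)
P1 drop A (C beats it: P:9>4 Q:12>6 S:9>2)
P1 drop B (C beats it: P:9>4 Q:12>6 S:9>4)
P1 drop D (C beats it: P:9>4 Q:12>7 S:9>0)
P1→{C,E} P2→{P,Q,S}

Survivors P1:{C,E} P2:{P,Q,S}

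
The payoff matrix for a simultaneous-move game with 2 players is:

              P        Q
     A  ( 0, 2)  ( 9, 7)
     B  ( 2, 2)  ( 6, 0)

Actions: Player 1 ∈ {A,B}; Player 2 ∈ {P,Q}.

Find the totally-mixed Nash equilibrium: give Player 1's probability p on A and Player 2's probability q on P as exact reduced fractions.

(p,q) = (2/7, 3/5)

P1 indiff ⇒ q·0+(1-q)·9 = q·2+(1-q)·6 ⇒ q(-2) = (1-q)(-3) ⇒ q = 3/5
P2 indiff ⇒ p·2+(1-p)·2 = p·7+(1-p)·0 ⇒ p(-5) = (1-p)(-2) ⇒ p = 2/7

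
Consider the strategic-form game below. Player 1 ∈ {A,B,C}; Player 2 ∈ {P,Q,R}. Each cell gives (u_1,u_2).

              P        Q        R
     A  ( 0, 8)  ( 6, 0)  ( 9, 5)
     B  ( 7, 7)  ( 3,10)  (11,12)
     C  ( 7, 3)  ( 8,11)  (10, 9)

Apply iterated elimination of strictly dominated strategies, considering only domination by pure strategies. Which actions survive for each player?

P1 drop A (C beats it: P:7>0 Q:8>6 R:10>9)
P2 drop P (Q beats it: B:10>7 C:11>3)
P1→{B,C} P2→{Q,R}

Remaining: P1:{B,C} P2:{Q,R}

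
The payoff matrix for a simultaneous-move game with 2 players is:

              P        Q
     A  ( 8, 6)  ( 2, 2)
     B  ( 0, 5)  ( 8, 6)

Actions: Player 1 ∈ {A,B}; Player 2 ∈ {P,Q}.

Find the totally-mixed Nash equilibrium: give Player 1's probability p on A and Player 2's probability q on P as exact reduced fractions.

P1 indiff ⇒ q·8+(1-q)·2 = q·0+(1-q)·8 ⇒ q(8) = (1-q)(6) ⇒ q = 3/7
P2 indiff ⇒ p·6+(1-p)·5 = p·2+(1-p)·6 ⇒ p(4) = (1-p)(1) ⇒ p = 1/5

(p,q) = (1/5, 3/7)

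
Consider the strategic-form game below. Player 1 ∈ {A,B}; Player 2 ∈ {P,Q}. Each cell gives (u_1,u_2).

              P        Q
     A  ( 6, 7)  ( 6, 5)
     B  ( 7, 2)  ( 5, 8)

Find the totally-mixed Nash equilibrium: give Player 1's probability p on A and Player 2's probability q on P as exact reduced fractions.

P1 indiff ⇒ q·6+(1-q)·6 = q·7+(1-q)·5 ⇒ q(-1) = (1-q)(-1) ⇒ q = 1/2
P2 indiff ⇒ p·7+(1-p)·2 = p·5+(1-p)·8 ⇒ p(2) = (1-p)(6) ⇒ p = 3/4

p=3/4, q=1/2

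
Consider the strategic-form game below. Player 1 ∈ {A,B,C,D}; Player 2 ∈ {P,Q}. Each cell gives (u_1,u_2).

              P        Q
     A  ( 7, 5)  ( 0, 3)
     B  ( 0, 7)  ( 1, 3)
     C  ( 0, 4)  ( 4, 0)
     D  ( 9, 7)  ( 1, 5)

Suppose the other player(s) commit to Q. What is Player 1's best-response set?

u_1(A vs Q) = 0
u_1(B vs Q) = 1
u_1(C vs Q) = 4
u_1(D vs Q) = 1
max payoff 4 at {C}

BR_1 = {C}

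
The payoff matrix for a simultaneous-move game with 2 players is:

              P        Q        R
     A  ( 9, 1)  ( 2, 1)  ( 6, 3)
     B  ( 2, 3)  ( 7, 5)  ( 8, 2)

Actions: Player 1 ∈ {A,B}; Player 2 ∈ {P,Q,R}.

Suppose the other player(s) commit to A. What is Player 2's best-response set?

P2 best: {R}

u_2(P vs A) = 1
u_2(Q vs A) = 1
u_2(R vs A) = 3
max payoff 3 at {R}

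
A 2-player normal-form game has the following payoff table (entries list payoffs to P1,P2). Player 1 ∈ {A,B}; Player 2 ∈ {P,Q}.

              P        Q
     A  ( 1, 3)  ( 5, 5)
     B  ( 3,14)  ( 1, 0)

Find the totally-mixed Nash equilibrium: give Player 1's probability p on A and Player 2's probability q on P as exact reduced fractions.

P1 indiff ⇒ q·1+(1-q)·5 = q·3+(1-q)·1 ⇒ q(-2) = (1-q)(-4) ⇒ q = 2/3
P2 indiff ⇒ p·3+(1-p)·14 = p·5+(1-p)·0 ⇒ p(-2) = (1-p)(-14) ⇒ p = 7/8

p=7/8, q=2/3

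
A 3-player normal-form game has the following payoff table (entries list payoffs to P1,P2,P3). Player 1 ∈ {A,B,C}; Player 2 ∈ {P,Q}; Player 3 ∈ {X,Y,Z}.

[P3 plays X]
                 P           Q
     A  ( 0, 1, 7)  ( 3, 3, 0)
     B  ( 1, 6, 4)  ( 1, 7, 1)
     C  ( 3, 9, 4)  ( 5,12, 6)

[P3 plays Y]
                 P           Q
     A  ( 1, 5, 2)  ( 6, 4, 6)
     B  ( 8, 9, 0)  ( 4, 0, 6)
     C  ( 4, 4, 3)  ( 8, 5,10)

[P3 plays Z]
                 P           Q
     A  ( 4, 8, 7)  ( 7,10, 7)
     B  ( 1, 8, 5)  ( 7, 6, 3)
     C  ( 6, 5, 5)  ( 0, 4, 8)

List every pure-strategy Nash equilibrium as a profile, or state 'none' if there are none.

(A,P,X): not NE [P1→C gives 3>0; P2→Q gives 3>1]
(A,P,Y): not NE [P1→B gives 8>1; P3→Z gives 7>2]
(A,P,Z): not NE [P1→C gives 6>4; P2→Q gives 10>8]
(A,Q,X): not NE [P1→C gives 5>3; P3→Z gives 7>0]
(A,Q,Y): not NE [P1→C gives 8>6; P2→P gives 5>4; P3→Z gives 7>6]
(A,Q,Z): NE
(B,P,X): not NE [P1→C gives 3>1; P2→Q gives 7>6; P3→Z gives 5>4]
(B,P,Y): not NE [P3→Z gives 5>0]
(B,P,Z): not NE [P1→C gives 6>1]
(B,Q,X): not NE [P1→C gives 5>1; P3→Y gives 6>1]
(B,Q,Y): not NE [P1→C gives 8>4; P2→P gives 9>0]
(B,Q,Z): not NE [P2→P gives 8>6; P3→Y gives 6>3]
(C,P,X): not NE [P2→Q gives 12>9; P3→Z gives 5>4]
(C,P,Y): not NE [P1→B gives 8>4; P2→Q gives 5>4; P3→Z gives 5>3]
(C,P,Z): NE
(C,Q,X): not NE [P3→Y gives 10>6]
(C,Q,Y): NE
(C,Q,Z): not NE [P1→B gives 7>0; P2→P gives 5>4; P3→Y gives 10>8]

NE set: (A,Q,Z), (C,P,Z), (C,Q,Y)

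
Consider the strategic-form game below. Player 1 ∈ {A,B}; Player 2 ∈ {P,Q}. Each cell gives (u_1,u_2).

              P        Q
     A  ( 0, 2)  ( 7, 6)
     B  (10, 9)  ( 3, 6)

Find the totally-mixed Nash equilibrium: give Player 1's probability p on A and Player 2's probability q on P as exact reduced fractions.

P1 indiff ⇒ q·0+(1-q)·7 = q·10+(1-q)·3 ⇒ q(-10) = (1-q)(-4) ⇒ q = 2/7
P2 indiff ⇒ p·2+(1-p)·9 = p·6+(1-p)·6 ⇒ p(-4) = (1-p)(-3) ⇒ p = 3/7

p=3/7, q=2/7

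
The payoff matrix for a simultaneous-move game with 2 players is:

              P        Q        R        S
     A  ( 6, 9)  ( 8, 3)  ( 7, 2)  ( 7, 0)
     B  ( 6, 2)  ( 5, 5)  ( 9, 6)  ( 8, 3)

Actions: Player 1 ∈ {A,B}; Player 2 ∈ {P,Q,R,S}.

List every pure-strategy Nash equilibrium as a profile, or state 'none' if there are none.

PSNE = {(A,P), (B,R)}

(A,P): NE
(A,Q): not NE [P2→P gives 9>3]
(A,R): not NE [P1→B gives 9>7; P2→P gives 9>2]
(A,S): not NE [P1→B gives 8>7; P2→P gives 9>0]
(B,P): not NE [P2→R gives 6>2]
(B,Q): not NE [P1→A gives 8>5; P2→R gives 6>5]
(B,R): NE
(B,S): not NE [P2→R gives 6>3]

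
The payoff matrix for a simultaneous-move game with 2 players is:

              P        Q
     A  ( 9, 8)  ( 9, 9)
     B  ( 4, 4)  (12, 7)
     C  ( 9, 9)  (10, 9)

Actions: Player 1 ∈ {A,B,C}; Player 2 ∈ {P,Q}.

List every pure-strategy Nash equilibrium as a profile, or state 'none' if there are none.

(A,P): not NE [P2→Q gives 9>8]
(A,Q): not NE [P1→B gives 12>9]
(B,P): not NE [P1→C gives 9>4; P2→Q gives 7>4]
(B,Q): NE
(C,P): NE
(C,Q): not NE [P1→B gives 12>10]

NE set: (B,Q), (C,P)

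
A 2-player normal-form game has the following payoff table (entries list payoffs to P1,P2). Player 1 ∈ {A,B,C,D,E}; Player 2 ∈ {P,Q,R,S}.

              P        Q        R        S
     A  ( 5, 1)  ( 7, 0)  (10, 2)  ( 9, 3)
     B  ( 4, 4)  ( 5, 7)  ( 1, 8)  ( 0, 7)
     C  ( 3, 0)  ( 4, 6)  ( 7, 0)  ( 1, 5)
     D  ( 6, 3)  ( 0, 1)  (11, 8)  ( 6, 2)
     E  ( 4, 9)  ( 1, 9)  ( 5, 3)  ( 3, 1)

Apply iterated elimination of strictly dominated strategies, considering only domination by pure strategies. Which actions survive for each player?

IESDS → P1:{A,D} P2:{R,S}

P1 drop B (A beats it: P:5>4 Q:7>5 R:10>1 S:9>0)
P1 drop C (A beats it: P:5>3 Q:7>4 R:10>7 S:9>1)
P1 drop E (A beats it: P:5>4 Q:7>1 R:10>5 S:9>3)
P2 drop P (R beats it: A:2>1 D:8>3)
P2 drop Q (R beats it: A:2>0 D:8>1)
P1→{A,D} P2→{R,S}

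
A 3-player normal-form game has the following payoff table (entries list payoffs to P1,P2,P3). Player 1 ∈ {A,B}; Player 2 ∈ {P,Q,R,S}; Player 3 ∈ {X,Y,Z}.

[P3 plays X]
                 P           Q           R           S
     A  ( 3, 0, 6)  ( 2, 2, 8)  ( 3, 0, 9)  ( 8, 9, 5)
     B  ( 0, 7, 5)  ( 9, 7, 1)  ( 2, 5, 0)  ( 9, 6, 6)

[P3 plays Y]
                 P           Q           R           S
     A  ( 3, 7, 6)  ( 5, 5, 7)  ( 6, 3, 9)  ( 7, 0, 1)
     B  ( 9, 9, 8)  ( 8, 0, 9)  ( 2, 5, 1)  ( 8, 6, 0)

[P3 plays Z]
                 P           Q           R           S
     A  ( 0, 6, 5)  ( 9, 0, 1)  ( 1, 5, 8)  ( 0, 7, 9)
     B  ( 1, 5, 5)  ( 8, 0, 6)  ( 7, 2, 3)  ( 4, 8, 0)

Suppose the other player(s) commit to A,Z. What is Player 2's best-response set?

u_2(P vs A,Z) = 6
u_2(Q vs A,Z) = 0
u_2(R vs A,Z) = 5
u_2(S vs A,Z) = 7
max payoff 7 at {S}

P2 best: {S}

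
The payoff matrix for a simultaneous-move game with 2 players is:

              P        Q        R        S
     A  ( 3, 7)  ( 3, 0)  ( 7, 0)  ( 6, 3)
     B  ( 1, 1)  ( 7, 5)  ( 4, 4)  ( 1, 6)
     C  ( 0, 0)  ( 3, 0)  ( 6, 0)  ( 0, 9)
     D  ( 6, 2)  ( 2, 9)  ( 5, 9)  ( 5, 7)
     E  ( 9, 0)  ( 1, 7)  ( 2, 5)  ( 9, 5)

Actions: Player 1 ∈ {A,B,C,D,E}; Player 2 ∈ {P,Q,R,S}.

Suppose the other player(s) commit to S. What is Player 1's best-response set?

u_1(A vs S) = 6
u_1(B vs S) = 1
u_1(C vs S) = 0
u_1(D vs S) = 5
u_1(E vs S) = 9
max payoff 9 at {E}

BR_1 = {E}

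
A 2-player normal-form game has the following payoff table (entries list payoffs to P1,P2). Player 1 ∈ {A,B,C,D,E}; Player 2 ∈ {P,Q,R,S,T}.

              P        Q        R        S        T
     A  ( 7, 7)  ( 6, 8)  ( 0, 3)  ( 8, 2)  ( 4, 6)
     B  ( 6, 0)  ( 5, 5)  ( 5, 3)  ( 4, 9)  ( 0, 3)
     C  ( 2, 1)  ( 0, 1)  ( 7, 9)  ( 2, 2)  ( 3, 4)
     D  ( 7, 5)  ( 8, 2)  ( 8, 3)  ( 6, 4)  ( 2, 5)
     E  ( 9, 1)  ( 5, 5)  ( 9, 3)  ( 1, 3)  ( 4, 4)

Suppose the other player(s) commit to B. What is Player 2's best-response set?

u_2(P vs B) = 0
u_2(Q vs B) = 5
u_2(R vs B) = 3
u_2(S vs B) = 9
u_2(T vs B) = 3
max payoff 9 at {S}

argmax u_2 = {S}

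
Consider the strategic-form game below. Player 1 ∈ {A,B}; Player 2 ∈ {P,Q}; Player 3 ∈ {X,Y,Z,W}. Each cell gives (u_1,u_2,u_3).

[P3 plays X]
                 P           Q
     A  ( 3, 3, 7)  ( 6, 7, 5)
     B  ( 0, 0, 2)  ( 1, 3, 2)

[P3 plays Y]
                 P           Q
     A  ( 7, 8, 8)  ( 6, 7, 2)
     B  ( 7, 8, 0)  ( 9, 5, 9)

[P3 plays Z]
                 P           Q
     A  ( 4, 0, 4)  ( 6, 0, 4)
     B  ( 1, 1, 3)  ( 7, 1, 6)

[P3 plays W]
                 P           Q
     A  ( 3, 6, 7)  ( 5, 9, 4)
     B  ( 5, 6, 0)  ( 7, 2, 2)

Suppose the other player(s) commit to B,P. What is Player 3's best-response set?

BR_3 = {Z}

u_3(X vs B,P) = 2
u_3(Y vs B,P) = 0
u_3(Z vs B,P) = 3
u_3(W vs B,P) = 0
max payoff 3 at {Z}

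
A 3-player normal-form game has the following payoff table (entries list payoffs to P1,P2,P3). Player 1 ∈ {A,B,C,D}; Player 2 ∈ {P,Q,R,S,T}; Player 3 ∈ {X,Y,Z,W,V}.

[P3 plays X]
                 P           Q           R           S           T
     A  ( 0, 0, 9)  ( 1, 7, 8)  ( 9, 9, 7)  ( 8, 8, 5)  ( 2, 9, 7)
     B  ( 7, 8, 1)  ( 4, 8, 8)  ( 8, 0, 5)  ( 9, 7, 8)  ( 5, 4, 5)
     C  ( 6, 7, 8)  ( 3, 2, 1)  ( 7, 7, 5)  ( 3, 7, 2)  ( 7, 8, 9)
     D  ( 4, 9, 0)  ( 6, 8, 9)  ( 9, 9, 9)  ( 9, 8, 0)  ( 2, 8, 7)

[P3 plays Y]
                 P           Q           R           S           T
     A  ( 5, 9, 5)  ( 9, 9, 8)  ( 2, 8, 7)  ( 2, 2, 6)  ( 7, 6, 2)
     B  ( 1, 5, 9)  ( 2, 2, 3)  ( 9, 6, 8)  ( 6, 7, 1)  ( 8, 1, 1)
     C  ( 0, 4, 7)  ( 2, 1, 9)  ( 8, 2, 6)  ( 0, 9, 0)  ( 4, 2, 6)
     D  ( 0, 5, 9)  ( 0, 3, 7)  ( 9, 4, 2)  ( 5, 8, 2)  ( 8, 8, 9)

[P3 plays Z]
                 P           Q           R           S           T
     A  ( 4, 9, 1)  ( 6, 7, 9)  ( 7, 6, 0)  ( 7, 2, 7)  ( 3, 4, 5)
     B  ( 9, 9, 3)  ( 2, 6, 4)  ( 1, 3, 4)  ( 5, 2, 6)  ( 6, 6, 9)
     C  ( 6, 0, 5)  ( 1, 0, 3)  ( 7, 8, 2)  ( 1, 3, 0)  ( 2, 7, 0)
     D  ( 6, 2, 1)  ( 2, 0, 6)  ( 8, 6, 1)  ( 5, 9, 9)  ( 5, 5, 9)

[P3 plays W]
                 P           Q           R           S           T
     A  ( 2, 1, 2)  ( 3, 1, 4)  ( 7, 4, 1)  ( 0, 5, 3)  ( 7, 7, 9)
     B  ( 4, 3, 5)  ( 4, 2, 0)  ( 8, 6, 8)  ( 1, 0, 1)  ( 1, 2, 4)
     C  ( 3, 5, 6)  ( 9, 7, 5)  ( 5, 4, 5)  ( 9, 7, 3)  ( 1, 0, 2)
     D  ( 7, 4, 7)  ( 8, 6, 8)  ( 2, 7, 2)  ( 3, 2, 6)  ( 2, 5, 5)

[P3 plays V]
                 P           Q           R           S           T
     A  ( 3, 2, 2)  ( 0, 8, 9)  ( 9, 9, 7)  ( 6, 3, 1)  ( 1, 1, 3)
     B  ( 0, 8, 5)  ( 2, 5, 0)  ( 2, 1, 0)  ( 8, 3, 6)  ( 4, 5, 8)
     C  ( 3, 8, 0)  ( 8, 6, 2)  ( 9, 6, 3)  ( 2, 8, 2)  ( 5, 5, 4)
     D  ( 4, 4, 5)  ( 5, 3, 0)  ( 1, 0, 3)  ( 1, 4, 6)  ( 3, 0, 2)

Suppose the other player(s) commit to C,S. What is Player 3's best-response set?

P3 best: {W}

u_3(X vs C,S) = 2
u_3(Y vs C,S) = 0
u_3(Z vs C,S) = 0
u_3(W vs C,S) = 3
u_3(V vs C,S) = 2
max payoff 3 at {W}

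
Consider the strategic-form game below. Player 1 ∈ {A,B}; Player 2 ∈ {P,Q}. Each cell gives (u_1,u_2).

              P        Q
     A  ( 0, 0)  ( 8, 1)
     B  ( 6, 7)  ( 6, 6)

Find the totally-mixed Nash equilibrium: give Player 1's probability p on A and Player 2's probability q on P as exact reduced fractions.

P1 mixes 1/2 on A; P2 mixes 1/4 on P

P1 indiff ⇒ q·0+(1-q)·8 = q·6+(1-q)·6 ⇒ q(-6) = (1-q)(-2) ⇒ q = 1/4
P2 indiff ⇒ p·0+(1-p)·7 = p·1+(1-p)·6 ⇒ p(-1) = (1-p)(-1) ⇒ p = 1/2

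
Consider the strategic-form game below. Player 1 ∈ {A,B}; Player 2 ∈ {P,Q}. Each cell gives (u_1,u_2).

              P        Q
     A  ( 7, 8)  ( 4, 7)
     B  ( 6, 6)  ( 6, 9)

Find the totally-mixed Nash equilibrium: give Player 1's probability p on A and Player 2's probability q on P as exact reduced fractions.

P1 indiff ⇒ q·7+(1-q)·4 = q·6+(1-q)·6 ⇒ q(1) = (1-q)(2) ⇒ q = 2/3
P2 indiff ⇒ p·8+(1-p)·6 = p·7+(1-p)·9 ⇒ p(1) = (1-p)(3) ⇒ p = 3/4

(p,q) = (3/4, 2/3)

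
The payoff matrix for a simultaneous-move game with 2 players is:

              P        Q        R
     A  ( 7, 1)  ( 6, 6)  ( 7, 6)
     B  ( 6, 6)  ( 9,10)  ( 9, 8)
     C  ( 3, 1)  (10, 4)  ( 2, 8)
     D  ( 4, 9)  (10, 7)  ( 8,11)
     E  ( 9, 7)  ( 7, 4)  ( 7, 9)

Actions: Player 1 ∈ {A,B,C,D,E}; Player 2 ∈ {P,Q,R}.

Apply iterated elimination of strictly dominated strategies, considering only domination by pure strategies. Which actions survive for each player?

Survivors P1:{B,C,D} P2:{Q,R}

P2 drop P (R beats it: A:6>1 B:8>6 C:8>1 D:11>9 E:9>7)
P1 drop A (B beats it: Q:9>6 R:9>7)
P1 drop E (B beats it: Q:9>7 R:9>7)
P1→{B,C,D} P2→{Q,R}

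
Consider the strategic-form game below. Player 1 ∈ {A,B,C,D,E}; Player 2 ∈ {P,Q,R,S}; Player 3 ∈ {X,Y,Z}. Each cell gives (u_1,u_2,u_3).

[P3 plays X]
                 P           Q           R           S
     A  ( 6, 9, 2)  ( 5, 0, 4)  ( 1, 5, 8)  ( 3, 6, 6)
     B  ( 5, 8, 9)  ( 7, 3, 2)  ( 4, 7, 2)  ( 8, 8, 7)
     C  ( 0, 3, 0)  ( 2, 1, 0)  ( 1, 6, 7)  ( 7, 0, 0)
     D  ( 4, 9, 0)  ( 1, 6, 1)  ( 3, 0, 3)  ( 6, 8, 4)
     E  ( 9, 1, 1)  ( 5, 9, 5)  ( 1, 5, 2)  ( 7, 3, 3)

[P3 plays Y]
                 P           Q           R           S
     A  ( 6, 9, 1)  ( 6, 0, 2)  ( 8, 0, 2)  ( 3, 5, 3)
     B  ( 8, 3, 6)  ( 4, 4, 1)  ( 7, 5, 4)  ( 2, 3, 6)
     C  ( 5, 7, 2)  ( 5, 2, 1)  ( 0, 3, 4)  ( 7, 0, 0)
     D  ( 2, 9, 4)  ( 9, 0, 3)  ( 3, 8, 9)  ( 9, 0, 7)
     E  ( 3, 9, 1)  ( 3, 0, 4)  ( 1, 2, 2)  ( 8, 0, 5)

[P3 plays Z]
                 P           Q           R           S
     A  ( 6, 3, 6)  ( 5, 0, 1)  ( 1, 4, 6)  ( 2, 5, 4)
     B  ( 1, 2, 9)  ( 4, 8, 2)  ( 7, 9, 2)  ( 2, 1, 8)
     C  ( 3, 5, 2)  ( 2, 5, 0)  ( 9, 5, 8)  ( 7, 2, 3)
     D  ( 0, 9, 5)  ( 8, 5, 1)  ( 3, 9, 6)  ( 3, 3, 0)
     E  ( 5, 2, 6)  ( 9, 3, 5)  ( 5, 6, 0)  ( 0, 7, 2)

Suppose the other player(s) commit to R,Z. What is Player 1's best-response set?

BR_1 = {C}

u_1(A vs R,Z) = 1
u_1(B vs R,Z) = 7
u_1(C vs R,Z) = 9
u_1(D vs R,Z) = 3
u_1(E vs R,Z) = 5
max payoff 9 at {C}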